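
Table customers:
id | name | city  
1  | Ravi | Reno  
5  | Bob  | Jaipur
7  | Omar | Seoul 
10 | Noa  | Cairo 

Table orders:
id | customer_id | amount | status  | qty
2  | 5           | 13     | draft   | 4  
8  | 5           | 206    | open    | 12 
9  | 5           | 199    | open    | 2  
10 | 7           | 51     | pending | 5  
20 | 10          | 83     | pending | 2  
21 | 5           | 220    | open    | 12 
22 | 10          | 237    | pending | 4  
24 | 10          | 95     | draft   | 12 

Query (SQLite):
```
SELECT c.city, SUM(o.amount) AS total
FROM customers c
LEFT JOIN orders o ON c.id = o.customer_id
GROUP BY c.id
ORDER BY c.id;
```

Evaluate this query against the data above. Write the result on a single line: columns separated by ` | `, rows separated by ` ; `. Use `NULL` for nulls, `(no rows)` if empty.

Reno | NULL ; Jaipur | 638 ; Seoul | 51 ; Cairo | 415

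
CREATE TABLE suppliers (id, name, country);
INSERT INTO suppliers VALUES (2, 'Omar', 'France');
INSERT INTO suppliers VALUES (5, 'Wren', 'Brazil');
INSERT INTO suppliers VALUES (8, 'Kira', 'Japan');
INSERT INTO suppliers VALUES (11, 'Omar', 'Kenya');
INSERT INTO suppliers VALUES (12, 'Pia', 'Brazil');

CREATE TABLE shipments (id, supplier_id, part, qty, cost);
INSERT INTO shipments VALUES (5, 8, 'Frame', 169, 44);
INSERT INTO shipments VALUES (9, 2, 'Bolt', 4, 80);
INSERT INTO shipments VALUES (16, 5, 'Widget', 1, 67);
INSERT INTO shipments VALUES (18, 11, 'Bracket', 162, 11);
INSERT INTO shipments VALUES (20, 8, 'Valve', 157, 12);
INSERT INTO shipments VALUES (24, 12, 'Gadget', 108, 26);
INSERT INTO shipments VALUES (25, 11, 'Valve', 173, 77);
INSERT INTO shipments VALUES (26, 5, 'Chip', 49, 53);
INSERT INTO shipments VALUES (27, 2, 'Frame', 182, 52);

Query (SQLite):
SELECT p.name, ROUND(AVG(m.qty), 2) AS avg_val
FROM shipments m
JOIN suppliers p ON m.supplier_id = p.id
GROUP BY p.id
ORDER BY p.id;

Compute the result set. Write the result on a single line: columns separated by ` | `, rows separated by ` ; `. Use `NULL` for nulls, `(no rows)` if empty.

Omar | 93 ; Wren | 25 ; Kira | 163 ; Omar | 167.5 ; Pia | 108

Join each shipments row to its suppliers via supplier_id.
Group joined rows by suppliers.id; compute ROUND(AVG(m.qty), 2) per group.
  2: ids {9, 27} → ROUND(AVG(m.qty), 2)=93
  5: ids {16, 26} → ROUND(AVG(m.qty), 2)=25
  8: ids {5, 20} → ROUND(AVG(m.qty), 2)=163
  11: ids {18, 25} → ROUND(AVG(m.qty), 2)=167.5
  12: ids {24} → ROUND(AVG(m.qty), 2)=108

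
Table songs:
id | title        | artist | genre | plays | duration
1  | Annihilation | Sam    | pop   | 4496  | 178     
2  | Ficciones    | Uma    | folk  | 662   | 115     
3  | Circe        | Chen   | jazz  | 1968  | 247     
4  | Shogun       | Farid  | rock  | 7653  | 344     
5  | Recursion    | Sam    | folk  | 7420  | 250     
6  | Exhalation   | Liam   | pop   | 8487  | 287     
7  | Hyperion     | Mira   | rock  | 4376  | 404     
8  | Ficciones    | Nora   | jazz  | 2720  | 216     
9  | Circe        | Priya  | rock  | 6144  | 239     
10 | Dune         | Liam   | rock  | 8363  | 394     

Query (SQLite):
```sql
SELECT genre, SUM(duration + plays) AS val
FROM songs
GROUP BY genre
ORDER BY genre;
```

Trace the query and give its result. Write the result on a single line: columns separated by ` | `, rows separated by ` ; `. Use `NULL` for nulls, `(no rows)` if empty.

folk | 8447 ; jazz | 5151 ; pop | 13448 ; rock | 27917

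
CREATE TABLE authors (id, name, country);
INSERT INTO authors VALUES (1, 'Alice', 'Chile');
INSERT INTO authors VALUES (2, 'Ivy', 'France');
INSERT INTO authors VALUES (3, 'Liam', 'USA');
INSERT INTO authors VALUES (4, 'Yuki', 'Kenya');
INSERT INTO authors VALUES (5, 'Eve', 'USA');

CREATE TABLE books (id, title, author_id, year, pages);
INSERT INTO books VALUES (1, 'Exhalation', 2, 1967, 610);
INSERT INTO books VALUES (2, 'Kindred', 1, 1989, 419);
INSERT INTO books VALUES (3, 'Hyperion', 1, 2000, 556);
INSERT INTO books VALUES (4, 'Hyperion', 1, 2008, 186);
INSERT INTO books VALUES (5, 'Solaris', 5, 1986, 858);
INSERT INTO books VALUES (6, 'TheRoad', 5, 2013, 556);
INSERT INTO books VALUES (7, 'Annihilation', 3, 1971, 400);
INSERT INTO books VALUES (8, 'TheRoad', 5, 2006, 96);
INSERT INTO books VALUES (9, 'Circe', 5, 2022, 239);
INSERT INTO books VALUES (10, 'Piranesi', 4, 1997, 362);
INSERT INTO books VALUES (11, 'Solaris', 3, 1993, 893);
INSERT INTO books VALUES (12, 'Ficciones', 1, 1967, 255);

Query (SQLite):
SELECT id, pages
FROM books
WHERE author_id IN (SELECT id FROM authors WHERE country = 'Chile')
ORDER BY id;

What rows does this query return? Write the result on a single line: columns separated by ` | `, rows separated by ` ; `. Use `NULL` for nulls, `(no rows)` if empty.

2 | 419 ; 3 | 556 ; 4 | 186 ; 12 | 255

Inner query: authors.id where country = 'Chile'.
Outer: keep books rows whose author_id is in that set.
Inner query → {1}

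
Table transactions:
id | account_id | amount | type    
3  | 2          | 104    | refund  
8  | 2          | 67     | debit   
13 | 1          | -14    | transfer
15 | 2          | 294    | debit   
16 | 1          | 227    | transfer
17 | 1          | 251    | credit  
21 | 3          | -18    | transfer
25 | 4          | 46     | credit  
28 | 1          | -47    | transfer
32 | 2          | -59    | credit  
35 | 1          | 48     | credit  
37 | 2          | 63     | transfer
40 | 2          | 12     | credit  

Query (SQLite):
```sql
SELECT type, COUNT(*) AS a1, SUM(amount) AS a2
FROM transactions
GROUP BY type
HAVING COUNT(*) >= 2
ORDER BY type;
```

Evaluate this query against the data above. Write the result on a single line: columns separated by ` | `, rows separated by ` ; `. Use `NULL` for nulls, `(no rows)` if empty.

credit | 5 | 298 ; debit | 2 | 361 ; transfer | 5 | 211

Group transactions by type.
Per group compute: COUNT(*), SUM(amount).
HAVING: drop groups with fewer than 2 rows.
  credit: ids {17, 25, 32, 35, 40} → COUNT(*)=5, SUM(amount)=298
  debit: ids {8, 15} → COUNT(*)=2, SUM(amount)=361
  refund: ids {3} → COUNT(*)=1, SUM(amount)=104
  transfer: ids {13, 16, 21, 28, 37} → COUNT(*)=5, SUM(amount)=211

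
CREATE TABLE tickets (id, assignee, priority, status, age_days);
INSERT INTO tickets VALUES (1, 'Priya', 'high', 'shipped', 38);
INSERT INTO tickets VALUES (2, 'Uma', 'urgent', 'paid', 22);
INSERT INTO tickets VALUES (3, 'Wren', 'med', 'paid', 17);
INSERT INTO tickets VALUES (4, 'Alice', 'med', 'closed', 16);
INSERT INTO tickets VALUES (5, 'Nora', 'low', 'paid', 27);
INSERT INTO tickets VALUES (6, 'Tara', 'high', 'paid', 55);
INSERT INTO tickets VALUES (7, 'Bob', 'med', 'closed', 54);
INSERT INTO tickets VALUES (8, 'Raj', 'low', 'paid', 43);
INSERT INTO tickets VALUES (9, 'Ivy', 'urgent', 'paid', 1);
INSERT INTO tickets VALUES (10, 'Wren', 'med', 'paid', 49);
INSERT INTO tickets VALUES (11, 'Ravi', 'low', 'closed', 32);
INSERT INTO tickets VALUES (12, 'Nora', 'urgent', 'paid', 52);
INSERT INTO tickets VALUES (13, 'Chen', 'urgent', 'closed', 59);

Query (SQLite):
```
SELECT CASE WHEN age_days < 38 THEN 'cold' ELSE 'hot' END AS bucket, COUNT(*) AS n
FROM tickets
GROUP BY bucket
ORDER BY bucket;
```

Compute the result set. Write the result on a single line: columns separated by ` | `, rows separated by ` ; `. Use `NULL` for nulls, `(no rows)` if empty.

cold | 6 ; hot | 7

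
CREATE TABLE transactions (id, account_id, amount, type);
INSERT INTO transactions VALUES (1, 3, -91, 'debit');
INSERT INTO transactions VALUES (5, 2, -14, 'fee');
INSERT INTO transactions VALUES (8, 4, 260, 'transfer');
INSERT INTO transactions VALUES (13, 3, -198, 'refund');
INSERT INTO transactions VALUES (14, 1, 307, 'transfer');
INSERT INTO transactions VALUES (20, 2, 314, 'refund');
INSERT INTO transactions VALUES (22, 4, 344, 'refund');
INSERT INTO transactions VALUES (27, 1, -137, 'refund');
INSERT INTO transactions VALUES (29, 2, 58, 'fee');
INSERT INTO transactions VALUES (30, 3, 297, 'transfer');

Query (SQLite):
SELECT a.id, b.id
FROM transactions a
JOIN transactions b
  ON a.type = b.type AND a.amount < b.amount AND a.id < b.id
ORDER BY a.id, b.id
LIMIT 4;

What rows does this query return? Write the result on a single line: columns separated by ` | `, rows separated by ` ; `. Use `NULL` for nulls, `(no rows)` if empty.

Pairs (a,b) with same type, a.amount < b.amount, a.id < b.id.
type groups: debit:{1} fee:{5,29} refund:{13,20,22,27} transfer:{8,14,30}
Ordered by (a.id, b.id); first 4.

5 | 29 ; 8 | 14 ; 8 | 30 ; 13 | 20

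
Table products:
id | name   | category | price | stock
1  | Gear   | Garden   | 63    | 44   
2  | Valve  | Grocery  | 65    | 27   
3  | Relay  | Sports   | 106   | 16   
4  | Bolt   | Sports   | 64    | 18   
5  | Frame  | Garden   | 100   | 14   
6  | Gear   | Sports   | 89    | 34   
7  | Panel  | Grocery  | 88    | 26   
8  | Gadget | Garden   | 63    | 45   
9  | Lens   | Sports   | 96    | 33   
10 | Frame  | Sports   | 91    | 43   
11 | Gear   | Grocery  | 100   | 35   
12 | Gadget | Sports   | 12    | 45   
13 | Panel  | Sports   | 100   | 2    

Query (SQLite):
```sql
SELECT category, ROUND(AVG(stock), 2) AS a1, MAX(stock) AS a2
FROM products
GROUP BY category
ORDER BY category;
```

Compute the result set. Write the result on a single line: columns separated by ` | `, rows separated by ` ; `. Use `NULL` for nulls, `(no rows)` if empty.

Group products by category.
Per group compute: ROUND(AVG(stock), 2), MAX(stock).
  Garden: ids {1, 5, 8} → ROUND(AVG(stock), 2)=34.33, MAX(stock)=45
  Grocery: ids {2, 7, 11} → ROUND(AVG(stock), 2)=29.33, MAX(stock)=35
  Sports: ids {3, 4, 6, 9, 10, 12, 13} → ROUND(AVG(stock), 2)=27.29, MAX(stock)=45

Garden | 34.33 | 45 ; Grocery | 29.33 | 35 ; Sports | 27.29 | 45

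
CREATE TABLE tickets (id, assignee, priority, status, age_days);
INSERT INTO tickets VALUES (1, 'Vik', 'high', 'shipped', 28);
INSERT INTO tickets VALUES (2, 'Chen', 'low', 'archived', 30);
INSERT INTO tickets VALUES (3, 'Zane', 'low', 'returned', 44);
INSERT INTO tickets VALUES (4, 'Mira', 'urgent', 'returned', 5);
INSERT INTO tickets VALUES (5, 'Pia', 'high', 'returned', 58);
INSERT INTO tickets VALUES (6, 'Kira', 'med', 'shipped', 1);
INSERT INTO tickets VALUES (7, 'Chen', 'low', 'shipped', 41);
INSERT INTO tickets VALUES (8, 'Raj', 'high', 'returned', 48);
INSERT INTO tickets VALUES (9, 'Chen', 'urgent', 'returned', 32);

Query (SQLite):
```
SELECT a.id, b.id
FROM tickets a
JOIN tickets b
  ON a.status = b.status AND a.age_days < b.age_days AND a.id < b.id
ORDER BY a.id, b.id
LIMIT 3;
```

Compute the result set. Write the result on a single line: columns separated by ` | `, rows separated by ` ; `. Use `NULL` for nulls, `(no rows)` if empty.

Pairs (a,b) with same status, a.age_days < b.age_days, a.id < b.id.
status groups: archived:{2} returned:{3,4,5,8,9} shipped:{1,6,7}
Ordered by (a.id, b.id); first 3.

1 | 7 ; 3 | 5 ; 3 | 8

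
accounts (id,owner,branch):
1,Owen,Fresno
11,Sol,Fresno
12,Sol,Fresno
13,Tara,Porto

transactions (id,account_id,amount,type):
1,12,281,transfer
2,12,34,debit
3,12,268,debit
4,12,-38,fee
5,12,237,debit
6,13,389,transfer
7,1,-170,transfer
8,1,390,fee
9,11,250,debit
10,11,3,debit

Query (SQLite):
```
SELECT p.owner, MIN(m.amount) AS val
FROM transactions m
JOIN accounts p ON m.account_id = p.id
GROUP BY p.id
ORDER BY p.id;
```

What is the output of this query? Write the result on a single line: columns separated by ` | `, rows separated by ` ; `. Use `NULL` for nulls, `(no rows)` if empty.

Join each transactions row to its accounts via account_id.
Group joined rows by accounts.id; compute MIN(m.amount) per group.
  1: ids {7, 8} → MIN(m.amount)=-170
  11: ids {9, 10} → MIN(m.amount)=3
  12: ids {1, 2, 3, 4, 5} → MIN(m.amount)=-38
  13: ids {6} → MIN(m.amount)=389

Owen | -170 ; Sol | 3 ; Sol | -38 ; Tara | 389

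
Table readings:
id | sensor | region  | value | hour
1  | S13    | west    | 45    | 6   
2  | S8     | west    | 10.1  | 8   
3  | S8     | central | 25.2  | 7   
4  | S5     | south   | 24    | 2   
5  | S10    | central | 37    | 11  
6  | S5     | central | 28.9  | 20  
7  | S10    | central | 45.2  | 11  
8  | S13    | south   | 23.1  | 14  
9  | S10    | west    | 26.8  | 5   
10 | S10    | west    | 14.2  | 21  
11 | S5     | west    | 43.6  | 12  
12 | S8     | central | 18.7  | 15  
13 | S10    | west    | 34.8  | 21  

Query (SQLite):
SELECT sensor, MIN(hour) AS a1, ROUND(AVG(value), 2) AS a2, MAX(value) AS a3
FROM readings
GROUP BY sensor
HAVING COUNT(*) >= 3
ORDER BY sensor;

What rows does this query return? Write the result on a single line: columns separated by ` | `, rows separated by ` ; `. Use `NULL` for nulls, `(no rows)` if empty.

Group readings by sensor.
Per group compute: MIN(hour), ROUND(AVG(value), 2), MAX(value).
HAVING: drop groups with fewer than 3 rows.
  S10: ids {5, 7, 9, 10, 13} → MIN(hour)=5, ROUND(AVG(value), 2)=31.6, MAX(value)=45.2
  S13: ids {1, 8} → MIN(hour)=6, ROUND(AVG(value), 2)=34.05, MAX(value)=45
  S5: ids {4, 6, 11} → MIN(hour)=2, ROUND(AVG(value), 2)=32.17, MAX(value)=43.6
  S8: ids {2, 3, 12} → MIN(hour)=7, ROUND(AVG(value), 2)=18, MAX(value)=25.2

S10 | 5 | 31.6 | 45.2 ; S5 | 2 | 32.17 | 43.6 ; S8 | 7 | 18 | 25.2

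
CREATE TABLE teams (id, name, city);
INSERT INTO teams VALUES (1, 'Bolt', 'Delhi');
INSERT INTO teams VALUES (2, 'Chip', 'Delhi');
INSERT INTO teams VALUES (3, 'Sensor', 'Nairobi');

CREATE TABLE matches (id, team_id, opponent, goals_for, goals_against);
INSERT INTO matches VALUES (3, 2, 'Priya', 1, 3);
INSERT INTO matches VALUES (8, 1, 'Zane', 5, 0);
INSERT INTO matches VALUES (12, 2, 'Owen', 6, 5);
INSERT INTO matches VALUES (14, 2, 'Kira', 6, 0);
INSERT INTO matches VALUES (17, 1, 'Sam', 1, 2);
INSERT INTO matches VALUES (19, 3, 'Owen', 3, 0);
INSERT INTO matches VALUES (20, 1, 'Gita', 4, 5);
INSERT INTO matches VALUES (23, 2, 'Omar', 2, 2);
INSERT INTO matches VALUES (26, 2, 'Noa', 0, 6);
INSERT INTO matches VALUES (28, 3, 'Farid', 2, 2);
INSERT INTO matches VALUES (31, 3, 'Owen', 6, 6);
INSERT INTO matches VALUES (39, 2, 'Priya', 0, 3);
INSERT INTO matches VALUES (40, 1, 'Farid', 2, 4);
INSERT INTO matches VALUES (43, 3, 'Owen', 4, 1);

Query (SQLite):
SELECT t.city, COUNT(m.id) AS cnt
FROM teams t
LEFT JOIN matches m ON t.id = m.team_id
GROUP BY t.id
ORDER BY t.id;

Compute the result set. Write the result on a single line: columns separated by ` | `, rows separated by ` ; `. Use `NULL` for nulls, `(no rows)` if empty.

LEFT JOIN keeps every teams row; unmatched ones get NULL for matches columns.
Group by teams.id and compute COUNT(m.id). COUNT(col) of an all-NULL group is 0.
  1: ids {8, 17, 20, 40} → COUNT(m.id)=4
  2: ids {3, 12, 14, 23, 26, 39} → COUNT(m.id)=6
  3: ids {19, 28, 31, 43} → COUNT(m.id)=4

Delhi | 4 ; Delhi | 6 ; Nairobi | 4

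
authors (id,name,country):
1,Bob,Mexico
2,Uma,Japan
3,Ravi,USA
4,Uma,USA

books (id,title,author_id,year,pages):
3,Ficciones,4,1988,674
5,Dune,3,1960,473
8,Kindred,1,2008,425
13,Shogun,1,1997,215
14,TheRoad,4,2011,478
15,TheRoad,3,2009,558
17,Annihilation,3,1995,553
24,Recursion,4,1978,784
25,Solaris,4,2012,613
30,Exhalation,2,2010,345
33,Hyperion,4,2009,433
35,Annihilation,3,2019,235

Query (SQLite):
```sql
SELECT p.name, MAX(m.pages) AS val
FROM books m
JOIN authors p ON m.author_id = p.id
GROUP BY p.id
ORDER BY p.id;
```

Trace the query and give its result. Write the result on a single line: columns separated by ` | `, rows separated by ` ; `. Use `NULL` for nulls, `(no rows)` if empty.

Bob | 425 ; Uma | 345 ; Ravi | 558 ; Uma | 784

Join each books row to its authors via author_id.
Group joined rows by authors.id; compute MAX(m.pages) per group.
  1: ids {8, 13} → MAX(m.pages)=425
  2: ids {30} → MAX(m.pages)=345
  3: ids {5, 15, 17, 35} → MAX(m.pages)=558
  4: ids {3, 14, 24, 25, 33} → MAX(m.pages)=784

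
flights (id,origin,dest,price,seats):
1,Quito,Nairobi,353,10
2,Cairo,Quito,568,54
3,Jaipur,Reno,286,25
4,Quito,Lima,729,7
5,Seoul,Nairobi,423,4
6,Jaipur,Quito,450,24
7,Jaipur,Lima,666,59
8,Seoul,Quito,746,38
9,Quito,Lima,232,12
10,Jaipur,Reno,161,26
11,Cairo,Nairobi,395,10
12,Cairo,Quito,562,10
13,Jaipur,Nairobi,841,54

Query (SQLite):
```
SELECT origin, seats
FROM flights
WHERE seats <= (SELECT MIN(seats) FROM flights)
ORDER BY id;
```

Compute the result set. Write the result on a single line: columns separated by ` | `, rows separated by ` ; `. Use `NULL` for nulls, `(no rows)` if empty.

Seoul | 4

Scalar subquery: MIN(seats) over all flights rows = 4.
Keep rows where seats <= that value.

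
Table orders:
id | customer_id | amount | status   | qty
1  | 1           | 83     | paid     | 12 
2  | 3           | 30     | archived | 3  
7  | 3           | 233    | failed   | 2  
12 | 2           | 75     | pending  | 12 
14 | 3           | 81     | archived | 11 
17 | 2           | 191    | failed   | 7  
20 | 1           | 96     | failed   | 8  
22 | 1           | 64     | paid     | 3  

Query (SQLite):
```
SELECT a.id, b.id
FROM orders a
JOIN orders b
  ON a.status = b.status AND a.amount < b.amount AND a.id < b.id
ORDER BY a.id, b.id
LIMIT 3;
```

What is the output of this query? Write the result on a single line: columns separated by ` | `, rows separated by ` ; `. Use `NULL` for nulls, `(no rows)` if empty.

Pairs (a,b) with same status, a.amount < b.amount, a.id < b.id.
status groups: archived:{2,14} failed:{7,17,20} paid:{1,22} pending:{12}
Ordered by (a.id, b.id); first 3.

2 | 14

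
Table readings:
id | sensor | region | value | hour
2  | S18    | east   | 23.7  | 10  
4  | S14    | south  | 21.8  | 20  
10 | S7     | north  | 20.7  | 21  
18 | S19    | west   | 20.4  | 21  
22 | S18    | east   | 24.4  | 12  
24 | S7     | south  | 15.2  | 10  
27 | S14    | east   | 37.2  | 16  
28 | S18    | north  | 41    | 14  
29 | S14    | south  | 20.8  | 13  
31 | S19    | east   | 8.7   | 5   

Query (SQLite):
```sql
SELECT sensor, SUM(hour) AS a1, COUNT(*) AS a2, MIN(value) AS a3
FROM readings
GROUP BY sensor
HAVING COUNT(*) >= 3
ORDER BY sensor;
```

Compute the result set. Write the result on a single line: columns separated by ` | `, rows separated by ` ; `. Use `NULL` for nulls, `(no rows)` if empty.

S14 | 49 | 3 | 20.8 ; S18 | 36 | 3 | 23.7

Group readings by sensor.
Per group compute: SUM(hour), COUNT(*), MIN(value).
HAVING: drop groups with fewer than 3 rows.
  S14: ids {4, 27, 29} → SUM(hour)=49, COUNT(*)=3, MIN(value)=20.8
  S18: ids {2, 22, 28} → SUM(hour)=36, COUNT(*)=3, MIN(value)=23.7
  S19: ids {18, 31} → SUM(hour)=26, COUNT(*)=2, MIN(value)=8.7
  S7: ids {10, 24} → SUM(hour)=31, COUNT(*)=2, MIN(value)=15.2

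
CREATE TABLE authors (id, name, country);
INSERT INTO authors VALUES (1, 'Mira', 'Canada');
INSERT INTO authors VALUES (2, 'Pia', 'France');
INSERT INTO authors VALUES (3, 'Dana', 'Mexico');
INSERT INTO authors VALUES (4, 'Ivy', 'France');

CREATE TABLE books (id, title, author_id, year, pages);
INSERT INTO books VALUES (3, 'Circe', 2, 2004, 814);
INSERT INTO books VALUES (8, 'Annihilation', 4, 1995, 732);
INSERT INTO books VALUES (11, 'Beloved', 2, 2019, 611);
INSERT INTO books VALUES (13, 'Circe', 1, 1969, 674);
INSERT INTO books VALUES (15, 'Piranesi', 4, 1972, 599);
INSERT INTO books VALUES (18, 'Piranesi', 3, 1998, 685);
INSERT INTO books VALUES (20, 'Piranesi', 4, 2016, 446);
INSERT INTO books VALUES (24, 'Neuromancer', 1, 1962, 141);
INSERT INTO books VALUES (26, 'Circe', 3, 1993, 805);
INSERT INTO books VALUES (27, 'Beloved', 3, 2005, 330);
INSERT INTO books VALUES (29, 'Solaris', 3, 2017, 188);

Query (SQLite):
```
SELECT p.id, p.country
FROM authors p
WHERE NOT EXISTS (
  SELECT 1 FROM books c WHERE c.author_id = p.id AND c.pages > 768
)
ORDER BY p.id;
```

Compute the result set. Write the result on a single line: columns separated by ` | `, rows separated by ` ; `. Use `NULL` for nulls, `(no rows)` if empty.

For each authors row, check whether any books with matching author_id has pages > 768.
Keep rows where that is false.

1 | Canada ; 4 | France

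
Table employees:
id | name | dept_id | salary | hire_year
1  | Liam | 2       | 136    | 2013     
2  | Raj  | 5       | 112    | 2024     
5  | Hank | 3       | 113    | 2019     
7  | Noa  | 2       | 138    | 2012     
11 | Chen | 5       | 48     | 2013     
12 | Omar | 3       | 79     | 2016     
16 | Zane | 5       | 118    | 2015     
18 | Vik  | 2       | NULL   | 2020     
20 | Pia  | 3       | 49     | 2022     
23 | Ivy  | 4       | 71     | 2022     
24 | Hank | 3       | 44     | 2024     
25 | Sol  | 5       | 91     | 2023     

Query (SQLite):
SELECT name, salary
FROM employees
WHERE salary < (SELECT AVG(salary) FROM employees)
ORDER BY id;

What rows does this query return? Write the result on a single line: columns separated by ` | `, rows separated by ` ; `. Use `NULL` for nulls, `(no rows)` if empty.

Scalar subquery: AVG(salary) over all employees rows = 90.818182 (≈; comparison uses full precision).
Keep rows where salary < that value.

Chen | 48 ; Omar | 79 ; Pia | 49 ; Ivy | 71 ; Hank | 44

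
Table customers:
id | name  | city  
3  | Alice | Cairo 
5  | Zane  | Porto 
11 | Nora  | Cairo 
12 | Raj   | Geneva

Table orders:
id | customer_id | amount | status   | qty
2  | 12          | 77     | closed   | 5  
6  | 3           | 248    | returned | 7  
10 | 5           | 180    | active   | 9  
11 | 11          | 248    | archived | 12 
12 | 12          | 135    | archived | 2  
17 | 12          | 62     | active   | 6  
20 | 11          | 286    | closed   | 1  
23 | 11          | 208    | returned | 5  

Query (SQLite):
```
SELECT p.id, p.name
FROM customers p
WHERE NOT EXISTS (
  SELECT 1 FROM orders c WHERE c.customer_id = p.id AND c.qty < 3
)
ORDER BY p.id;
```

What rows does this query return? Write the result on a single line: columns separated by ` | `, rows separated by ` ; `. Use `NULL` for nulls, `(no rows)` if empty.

For each customers row, check whether any orders with matching customer_id has qty < 3.
Keep rows where that is false.

3 | Alice ; 5 | Zane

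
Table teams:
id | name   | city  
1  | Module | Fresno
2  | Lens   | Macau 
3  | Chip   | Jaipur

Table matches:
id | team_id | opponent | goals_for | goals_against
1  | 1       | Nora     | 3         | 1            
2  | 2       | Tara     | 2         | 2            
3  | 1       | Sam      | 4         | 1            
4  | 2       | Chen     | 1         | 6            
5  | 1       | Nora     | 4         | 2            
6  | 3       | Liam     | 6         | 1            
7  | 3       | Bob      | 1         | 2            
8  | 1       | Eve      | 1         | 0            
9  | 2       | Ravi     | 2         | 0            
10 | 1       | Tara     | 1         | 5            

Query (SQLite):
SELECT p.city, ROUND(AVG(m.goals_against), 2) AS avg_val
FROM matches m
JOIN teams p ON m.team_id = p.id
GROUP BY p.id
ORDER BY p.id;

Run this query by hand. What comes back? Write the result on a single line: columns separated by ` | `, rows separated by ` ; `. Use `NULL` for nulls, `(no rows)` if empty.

Join each matches row to its teams via team_id.
Group joined rows by teams.id; compute ROUND(AVG(m.goals_against), 2) per group.
  1: ids {1, 3, 5, 8, 10} → ROUND(AVG(m.goals_against), 2)=1.8
  2: ids {2, 4, 9} → ROUND(AVG(m.goals_against), 2)=2.67
  3: ids {6, 7} → ROUND(AVG(m.goals_against), 2)=1.5

Fresno | 1.8 ; Macau | 2.67 ; Jaipur | 1.5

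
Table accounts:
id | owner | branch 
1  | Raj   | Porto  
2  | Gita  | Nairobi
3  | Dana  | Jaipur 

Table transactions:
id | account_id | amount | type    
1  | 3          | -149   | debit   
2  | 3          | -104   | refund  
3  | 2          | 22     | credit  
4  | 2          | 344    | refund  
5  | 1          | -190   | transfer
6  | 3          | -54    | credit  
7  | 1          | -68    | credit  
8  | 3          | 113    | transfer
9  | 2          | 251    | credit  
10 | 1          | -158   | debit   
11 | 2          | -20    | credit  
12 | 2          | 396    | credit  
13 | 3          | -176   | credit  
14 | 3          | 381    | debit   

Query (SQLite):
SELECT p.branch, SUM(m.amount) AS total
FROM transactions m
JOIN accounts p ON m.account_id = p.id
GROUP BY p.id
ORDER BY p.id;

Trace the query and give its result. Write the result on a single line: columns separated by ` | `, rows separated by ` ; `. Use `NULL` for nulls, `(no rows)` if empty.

Porto | -416 ; Nairobi | 993 ; Jaipur | 11

Join each transactions row to its accounts via account_id.
Group joined rows by accounts.id; compute SUM(m.amount) per group.
  1: ids {5, 7, 10} → SUM(m.amount)=-416
  2: ids {3, 4, 9, 11, 12} → SUM(m.amount)=993
  3: ids {1, 2, 6, 8, 13, 14} → SUM(m.amount)=11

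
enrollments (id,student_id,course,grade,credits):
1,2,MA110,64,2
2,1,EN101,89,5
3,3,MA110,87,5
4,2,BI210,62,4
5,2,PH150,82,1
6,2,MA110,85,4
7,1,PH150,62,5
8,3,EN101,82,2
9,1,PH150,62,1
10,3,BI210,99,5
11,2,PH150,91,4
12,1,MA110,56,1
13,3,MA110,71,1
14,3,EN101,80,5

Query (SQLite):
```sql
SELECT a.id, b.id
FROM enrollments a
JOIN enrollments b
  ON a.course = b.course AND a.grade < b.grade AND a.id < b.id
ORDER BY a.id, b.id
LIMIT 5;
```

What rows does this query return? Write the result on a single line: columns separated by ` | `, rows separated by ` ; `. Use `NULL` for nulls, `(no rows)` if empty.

1 | 3 ; 1 | 6 ; 1 | 13 ; 4 | 10 ; 5 | 11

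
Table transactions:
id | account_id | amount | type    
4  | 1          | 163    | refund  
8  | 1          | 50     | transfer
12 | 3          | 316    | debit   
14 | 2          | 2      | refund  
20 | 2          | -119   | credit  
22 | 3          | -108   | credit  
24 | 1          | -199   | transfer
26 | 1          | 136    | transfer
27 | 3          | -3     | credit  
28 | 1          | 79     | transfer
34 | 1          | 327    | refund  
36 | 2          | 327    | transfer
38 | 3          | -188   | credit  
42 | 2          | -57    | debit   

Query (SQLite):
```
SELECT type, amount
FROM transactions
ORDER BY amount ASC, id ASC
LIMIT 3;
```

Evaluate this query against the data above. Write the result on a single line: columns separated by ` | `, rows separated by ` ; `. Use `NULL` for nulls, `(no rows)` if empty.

Sort by amount asc, tiebreak id asc: (-199, id=24), (-188, id=38), (-119, id=20), (-108, id=22), (-57, id=42), (-3, id=27) …. Take first 3.

transfer | -199 ; credit | -188 ; credit | -119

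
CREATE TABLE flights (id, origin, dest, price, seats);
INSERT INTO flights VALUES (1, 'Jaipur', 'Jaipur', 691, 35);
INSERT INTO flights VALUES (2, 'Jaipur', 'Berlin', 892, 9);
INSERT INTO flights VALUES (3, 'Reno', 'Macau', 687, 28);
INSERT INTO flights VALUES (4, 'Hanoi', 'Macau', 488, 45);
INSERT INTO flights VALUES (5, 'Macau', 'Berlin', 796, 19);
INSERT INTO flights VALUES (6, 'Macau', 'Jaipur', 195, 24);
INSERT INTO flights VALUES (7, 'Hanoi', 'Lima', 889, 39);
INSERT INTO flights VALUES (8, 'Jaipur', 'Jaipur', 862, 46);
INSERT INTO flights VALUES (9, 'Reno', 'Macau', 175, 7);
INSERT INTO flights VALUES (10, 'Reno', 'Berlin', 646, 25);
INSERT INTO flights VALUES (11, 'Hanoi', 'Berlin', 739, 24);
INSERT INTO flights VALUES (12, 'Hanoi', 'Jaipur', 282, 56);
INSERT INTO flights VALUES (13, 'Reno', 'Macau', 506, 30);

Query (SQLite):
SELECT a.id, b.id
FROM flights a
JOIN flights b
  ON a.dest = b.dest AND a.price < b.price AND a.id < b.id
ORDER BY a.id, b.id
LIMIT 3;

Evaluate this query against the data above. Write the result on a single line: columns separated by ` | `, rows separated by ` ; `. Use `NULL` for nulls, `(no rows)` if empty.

Pairs (a,b) with same dest, a.price < b.price, a.id < b.id.
dest groups: Berlin:{2,5,10,11} Jaipur:{1,6,8,12} Lima:{7} Macau:{3,4,9,13}
Ordered by (a.id, b.id); first 3.

1 | 8 ; 4 | 13 ; 6 | 8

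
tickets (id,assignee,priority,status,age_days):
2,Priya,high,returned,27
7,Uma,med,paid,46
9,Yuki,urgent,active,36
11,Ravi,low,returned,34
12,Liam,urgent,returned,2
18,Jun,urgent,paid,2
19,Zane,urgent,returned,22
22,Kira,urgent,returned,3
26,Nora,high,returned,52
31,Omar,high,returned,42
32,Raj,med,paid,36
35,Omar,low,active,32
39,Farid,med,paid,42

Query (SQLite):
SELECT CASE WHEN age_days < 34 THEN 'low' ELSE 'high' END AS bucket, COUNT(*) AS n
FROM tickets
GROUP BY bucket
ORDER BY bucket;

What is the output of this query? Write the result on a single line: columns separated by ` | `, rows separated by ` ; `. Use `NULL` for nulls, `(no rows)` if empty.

Bucket rows by age_days < 34 → 'low' else 'high'; count each bucket.

high | 7 ; low | 6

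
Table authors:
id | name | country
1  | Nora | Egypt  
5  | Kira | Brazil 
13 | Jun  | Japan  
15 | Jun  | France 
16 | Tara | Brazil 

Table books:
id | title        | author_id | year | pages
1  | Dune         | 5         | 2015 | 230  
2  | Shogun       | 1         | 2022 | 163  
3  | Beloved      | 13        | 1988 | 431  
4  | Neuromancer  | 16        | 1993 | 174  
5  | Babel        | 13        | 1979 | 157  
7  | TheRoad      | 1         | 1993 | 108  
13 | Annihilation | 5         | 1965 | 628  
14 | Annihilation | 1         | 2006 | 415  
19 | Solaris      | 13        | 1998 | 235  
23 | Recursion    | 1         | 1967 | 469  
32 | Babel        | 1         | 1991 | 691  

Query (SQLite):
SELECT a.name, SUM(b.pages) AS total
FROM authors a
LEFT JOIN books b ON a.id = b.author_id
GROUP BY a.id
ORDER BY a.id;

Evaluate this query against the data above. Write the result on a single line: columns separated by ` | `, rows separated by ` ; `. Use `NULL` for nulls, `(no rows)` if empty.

LEFT JOIN keeps every authors row; unmatched ones get NULL for books columns.
Group by authors.id and compute SUM(b.pages). SUM over an all-NULL group is NULL.
  1: ids {2, 7, 14, 23, 32} → SUM(b.pages)=1846
  5: ids {1, 13} → SUM(b.pages)=858
  13: ids {3, 5, 19} → SUM(b.pages)=823
  15: ids {—} → SUM(b.pages)=NULL
  16: ids {4} → SUM(b.pages)=174

Nora | 1846 ; Kira | 858 ; Jun | 823 ; Jun | NULL ; Tara | 174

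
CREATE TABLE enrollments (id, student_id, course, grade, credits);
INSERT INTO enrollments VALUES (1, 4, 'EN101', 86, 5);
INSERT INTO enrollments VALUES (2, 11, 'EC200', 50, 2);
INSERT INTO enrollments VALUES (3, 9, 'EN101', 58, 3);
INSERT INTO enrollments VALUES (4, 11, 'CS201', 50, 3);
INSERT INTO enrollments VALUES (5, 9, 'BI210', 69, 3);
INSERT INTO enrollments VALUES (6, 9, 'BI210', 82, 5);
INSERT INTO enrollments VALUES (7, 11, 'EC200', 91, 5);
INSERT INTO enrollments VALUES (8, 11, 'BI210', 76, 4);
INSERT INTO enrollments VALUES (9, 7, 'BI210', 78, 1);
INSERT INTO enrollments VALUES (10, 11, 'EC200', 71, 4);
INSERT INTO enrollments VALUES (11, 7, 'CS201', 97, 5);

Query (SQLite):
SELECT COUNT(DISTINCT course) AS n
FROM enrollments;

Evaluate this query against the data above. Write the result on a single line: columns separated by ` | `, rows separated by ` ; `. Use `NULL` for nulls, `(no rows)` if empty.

Count distinct non-NULL course values.

4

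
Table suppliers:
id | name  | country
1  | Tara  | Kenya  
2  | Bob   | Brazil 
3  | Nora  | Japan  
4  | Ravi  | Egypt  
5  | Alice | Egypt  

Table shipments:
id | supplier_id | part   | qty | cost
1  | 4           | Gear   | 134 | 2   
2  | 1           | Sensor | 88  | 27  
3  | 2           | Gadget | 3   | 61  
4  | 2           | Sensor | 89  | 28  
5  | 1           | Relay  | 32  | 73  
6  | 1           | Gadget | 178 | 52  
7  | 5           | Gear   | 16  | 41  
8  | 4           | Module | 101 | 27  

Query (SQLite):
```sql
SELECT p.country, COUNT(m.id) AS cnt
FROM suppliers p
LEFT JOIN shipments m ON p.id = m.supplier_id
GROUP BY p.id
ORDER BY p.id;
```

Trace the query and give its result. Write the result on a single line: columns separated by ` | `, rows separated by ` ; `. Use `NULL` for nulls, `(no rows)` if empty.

Kenya | 3 ; Brazil | 2 ; Japan | 0 ; Egypt | 2 ; Egypt | 1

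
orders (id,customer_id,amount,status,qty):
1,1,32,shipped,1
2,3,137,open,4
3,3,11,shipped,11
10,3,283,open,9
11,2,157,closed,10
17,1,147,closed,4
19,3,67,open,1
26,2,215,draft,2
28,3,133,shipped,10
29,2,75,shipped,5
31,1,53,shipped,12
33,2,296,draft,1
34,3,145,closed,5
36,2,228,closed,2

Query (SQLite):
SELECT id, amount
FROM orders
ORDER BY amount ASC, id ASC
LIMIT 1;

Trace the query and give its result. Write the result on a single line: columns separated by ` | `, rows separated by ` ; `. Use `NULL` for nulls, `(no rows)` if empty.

3 | 11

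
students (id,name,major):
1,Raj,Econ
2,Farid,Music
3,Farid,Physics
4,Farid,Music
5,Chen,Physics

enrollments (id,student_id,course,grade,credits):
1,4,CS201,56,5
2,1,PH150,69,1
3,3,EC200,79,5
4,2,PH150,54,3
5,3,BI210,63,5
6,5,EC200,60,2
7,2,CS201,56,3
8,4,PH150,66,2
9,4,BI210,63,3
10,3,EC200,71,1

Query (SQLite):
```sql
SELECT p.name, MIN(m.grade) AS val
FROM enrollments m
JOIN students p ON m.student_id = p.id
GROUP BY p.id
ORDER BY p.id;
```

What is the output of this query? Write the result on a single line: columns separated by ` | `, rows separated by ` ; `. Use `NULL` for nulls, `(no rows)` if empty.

Join each enrollments row to its students via student_id.
Group joined rows by students.id; compute MIN(m.grade) per group.
  1: ids {2} → MIN(m.grade)=69
  2: ids {4, 7} → MIN(m.grade)=54
  3: ids {3, 5, 10} → MIN(m.grade)=63
  4: ids {1, 8, 9} → MIN(m.grade)=56
  5: ids {6} → MIN(m.grade)=60

Raj | 69 ; Farid | 54 ; Farid | 63 ; Farid | 56 ; Chen | 60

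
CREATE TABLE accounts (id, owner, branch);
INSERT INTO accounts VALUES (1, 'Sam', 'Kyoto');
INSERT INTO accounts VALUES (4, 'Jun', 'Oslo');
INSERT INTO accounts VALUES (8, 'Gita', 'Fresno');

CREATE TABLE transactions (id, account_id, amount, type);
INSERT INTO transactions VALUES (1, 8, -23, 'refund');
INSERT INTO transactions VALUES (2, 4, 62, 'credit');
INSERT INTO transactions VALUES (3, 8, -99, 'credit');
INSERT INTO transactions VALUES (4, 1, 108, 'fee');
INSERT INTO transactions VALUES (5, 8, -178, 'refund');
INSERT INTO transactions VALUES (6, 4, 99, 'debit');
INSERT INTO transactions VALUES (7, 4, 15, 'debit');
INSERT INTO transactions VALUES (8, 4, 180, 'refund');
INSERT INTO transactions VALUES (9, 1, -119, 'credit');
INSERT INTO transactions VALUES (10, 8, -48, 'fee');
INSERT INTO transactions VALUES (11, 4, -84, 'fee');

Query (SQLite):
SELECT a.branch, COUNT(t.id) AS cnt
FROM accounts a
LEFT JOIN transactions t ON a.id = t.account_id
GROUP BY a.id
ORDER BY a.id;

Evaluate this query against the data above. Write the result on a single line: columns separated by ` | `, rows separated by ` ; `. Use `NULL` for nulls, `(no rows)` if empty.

Kyoto | 2 ; Oslo | 5 ; Fresno | 4

LEFT JOIN keeps every accounts row; unmatched ones get NULL for transactions columns.
Group by accounts.id and compute COUNT(t.id). COUNT(col) of an all-NULL group is 0.
  1: ids {4, 9} → COUNT(t.id)=2
  4: ids {2, 6, 7, 8, 11} → COUNT(t.id)=5
  8: ids {1, 3, 5, 10} → COUNT(t.id)=4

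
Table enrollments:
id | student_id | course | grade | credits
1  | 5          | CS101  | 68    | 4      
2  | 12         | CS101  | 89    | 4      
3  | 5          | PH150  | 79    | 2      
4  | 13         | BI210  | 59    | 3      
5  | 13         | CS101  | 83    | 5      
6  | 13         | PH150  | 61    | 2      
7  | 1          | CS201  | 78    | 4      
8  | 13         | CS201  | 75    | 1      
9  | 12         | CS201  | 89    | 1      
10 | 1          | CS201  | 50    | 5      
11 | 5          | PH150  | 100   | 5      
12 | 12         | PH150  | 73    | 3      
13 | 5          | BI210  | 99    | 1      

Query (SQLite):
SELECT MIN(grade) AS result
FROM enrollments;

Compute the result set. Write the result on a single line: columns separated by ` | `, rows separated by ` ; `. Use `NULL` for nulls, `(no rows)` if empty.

50

All grade values: [68, 89, 79, 59, 83, 61, 78, 75, 89, 50, 100, 73, 99].
MIN of non-NULL values = 50.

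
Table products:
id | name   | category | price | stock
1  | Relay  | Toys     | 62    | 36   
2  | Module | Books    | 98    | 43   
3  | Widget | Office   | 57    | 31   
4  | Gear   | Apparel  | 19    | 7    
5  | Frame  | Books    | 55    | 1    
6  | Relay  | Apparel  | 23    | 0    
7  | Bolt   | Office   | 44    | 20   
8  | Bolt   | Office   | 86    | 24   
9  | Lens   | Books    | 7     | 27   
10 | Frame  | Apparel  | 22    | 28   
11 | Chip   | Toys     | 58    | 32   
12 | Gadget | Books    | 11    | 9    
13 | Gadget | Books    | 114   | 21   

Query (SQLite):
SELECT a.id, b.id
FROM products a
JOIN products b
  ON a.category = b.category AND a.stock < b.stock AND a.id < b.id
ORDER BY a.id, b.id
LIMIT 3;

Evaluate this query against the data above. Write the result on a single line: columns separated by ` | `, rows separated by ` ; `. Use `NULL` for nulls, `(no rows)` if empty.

Pairs (a,b) with same category, a.stock < b.stock, a.id < b.id.
category groups: Apparel:{4,6,10} Books:{2,5,9,12,13} Office:{3,7,8} Toys:{1,11}
Ordered by (a.id, b.id); first 3.

4 | 10 ; 5 | 9 ; 5 | 12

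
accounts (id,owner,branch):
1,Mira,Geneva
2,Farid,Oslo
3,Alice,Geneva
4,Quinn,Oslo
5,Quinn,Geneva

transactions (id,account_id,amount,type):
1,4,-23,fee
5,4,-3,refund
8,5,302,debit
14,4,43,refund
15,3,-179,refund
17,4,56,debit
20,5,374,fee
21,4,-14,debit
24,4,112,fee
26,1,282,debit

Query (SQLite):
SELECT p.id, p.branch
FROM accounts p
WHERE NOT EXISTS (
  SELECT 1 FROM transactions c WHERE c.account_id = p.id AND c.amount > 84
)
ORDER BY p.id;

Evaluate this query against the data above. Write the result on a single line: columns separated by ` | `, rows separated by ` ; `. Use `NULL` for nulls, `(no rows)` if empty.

2 | Oslo ; 3 | Geneva

For each accounts row, check whether any transactions with matching account_id has amount > 84.
Keep rows where that is false.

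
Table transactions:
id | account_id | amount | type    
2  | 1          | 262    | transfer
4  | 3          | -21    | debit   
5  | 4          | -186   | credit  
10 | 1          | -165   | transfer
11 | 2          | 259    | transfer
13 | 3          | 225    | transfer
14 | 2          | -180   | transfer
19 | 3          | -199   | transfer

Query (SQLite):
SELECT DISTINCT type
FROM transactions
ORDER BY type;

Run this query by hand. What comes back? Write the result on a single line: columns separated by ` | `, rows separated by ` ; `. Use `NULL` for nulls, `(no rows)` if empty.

credit ; debit ; transfer

Collect distinct type values from transactions.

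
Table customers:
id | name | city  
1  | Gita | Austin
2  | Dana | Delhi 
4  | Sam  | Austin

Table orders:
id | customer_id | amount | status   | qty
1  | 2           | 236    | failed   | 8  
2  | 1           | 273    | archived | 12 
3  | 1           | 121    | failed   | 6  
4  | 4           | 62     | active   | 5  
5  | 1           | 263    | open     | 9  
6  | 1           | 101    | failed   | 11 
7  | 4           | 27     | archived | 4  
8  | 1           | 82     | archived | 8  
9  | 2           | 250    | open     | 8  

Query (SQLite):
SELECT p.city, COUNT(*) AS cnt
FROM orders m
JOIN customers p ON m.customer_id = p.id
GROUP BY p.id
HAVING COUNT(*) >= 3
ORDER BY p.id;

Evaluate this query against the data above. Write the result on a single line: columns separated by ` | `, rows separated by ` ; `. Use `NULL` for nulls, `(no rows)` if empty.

Austin | 5

Join each orders row to its customers via customer_id.
Group joined rows by customers.id; compute COUNT(*) per group.
HAVING: keep groups with count ≥ 3.
  1: ids {2, 3, 5, 6, 8} → COUNT(*)=5
  2: ids {1, 9} → COUNT(*)=2
  4: ids {4, 7} → COUNT(*)=2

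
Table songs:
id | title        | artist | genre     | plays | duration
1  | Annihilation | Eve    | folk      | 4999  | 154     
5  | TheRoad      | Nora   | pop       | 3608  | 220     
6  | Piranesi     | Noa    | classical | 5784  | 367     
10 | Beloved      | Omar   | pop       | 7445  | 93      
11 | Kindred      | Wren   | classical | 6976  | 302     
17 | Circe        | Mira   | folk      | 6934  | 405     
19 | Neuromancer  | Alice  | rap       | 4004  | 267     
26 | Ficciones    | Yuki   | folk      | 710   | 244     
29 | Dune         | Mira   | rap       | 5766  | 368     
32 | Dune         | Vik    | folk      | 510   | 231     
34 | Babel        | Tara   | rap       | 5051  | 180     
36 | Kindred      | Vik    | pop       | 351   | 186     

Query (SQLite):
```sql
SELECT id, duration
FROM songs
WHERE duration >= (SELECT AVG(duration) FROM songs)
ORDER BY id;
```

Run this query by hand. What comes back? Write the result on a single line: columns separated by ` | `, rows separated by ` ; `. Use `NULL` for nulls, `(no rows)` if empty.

6 | 367 ; 11 | 302 ; 17 | 405 ; 19 | 267 ; 29 | 368

Scalar subquery: AVG(duration) over all songs rows = 251.416667 (≈; comparison uses full precision).
Keep rows where duration >= that value.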